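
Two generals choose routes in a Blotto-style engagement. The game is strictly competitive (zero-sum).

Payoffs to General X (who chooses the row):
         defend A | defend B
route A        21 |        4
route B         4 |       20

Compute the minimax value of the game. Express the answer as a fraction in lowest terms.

Row minima are 4 and 4, so General X's maximin is 4; column maxima are 21 and 20, so General Y's minimax is 20. These differ, so the equilibrium is in mixed strategies.
Let General X play route A with probability p. General Y is indifferent when 21p + 4(1−p) = 4p + 20(1−p), giving p = 16/33.
Let General Y play defend A with probability q. General X is indifferent when 21q + 4(1−q) = 4q + 20(1−q), giving q = 16/33.
The value is 21·(16/33) + (4)·(17/33) = 404/33.

404/33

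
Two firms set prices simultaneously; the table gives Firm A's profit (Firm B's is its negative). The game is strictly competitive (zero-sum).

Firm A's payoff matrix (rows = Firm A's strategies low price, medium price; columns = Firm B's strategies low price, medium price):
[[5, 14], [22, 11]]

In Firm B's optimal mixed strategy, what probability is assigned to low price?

Row minima are 5 and 11, so Firm A's maximin is 11; column maxima are 22 and 14, so Firm B's minimax is 14. These differ, so the equilibrium is in mixed strategies.
Let Firm B play low price with probability q. Firm A is indifferent when 5q + 14(1−q) = 22q + 11(1−q), giving q = 3/20.

3/20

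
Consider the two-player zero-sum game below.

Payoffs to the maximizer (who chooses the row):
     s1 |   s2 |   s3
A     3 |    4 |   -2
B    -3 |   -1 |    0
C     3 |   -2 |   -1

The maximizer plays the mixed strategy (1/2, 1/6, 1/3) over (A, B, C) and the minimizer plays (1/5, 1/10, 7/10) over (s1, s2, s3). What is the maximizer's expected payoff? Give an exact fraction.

Against (1/5, 1/10, 7/10), each row's expected payoff is A: -2/5; B: -7/10; C: -3/10.
Taking the (1/2, 1/6, 1/3)-weighted average: (1/2)·(-2/5) + (1/6)·(-7/10) + (1/3)·(-3/10) = -5/12.

-5/12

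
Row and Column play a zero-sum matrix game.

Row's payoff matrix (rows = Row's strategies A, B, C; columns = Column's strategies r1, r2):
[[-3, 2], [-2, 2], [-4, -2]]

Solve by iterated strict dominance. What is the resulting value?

Row C is strictly dominated by row A (-3>-4, 2>-2); eliminate C.
Column r2 is strictly dominated by r1 for Column (-3<2, -2<2); eliminate r2.
Row A is strictly dominated by row B (-2>-3); eliminate A.
Only (B, r1) remains, with payoff -2.

-2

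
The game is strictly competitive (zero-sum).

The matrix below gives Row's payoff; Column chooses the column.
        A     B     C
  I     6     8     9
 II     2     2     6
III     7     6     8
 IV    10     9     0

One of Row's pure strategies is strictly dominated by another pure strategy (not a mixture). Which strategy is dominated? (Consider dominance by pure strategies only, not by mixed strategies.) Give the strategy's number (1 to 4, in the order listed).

2

Compare II with I: 6 > 2, 8 > 2, 9 > 6.
So I strictly dominates II for Row; II is strictly dominated.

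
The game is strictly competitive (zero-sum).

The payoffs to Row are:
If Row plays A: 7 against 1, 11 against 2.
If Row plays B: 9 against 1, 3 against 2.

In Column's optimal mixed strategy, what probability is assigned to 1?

Row minima are 7 and 3, so Row's maximin is 7; column maxima are 9 and 11, so Column's minimax is 9. These differ, so the equilibrium is in mixed strategies.
Let Column play 1 with probability q. Row is indifferent when 7q + 11(1−q) = 9q + 3(1−q), giving q = 4/5.

4/5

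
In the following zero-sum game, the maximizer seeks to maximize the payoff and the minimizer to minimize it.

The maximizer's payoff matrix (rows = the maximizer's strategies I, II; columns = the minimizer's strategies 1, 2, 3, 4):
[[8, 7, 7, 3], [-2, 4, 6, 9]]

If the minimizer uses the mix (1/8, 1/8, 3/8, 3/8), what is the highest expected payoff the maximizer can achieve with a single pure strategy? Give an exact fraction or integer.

I: (8)·(1/8) + (7)·(1/8) + (7)·(3/8) + (3)·(3/8) = 45/8.
II: (-2)·(1/8) + (4)·(1/8) + (6)·(3/8) + (9)·(3/8) = 47/8.
The best pure response is II with expected payoff 47/8.

47/8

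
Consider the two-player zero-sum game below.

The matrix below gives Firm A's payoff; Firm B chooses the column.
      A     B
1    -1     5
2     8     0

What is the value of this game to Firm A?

Row minima are -1 and 0, so Firm A's maximin is 0; column maxima are 8 and 5, so Firm B's minimax is 5. These differ, so the equilibrium is in mixed strategies.
Let Firm A play 1 with probability p. Firm B is indifferent when −p + 8(1−p) = 5p, giving p = 4/7.
Let Firm B play A with probability q. Firm A is indifferent when −q + 5(1−q) = 8q, giving q = 5/14.
The value is -1·(5/14) + (5)·(9/14) = 20/7.

20/7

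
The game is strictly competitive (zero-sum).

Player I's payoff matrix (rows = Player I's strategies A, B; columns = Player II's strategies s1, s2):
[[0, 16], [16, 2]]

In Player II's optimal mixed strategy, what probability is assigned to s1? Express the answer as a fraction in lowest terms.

Row minima are 0 and 2, so Player I's maximin is 2; column maxima are 16 and 16, so Player II's minimax is 16. These differ, so the equilibrium is in mixed strategies.
Let Player II play s1 with probability q. Player I is indifferent when 16(1−q) = 16q + 2(1−q), giving q = 7/15.

7/15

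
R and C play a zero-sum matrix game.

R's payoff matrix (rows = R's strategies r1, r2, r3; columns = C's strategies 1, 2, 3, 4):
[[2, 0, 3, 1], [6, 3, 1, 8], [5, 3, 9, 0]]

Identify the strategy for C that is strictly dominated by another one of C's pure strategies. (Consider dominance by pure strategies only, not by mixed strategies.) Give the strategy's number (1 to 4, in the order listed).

C prefers columns that give R less. Compare 1 with 2: 0 < 2, 3 < 6, 3 < 5.
So 2 strictly dominates 1 for C; 1 is strictly dominated.

1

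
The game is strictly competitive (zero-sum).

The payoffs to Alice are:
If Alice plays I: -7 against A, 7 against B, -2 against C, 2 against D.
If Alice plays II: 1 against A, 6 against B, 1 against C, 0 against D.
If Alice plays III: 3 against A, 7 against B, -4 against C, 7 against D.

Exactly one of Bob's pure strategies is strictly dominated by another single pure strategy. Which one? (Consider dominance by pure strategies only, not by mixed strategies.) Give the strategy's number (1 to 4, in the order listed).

Bob prefers columns that give Alice less. Compare B with A: -7 < 7, 1 < 6, 3 < 7.
So A strictly dominates B for Bob; B is strictly dominated.

2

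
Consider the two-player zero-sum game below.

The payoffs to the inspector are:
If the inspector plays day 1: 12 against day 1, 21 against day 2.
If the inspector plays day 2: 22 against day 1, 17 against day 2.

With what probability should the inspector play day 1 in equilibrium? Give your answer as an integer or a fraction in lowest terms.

5/14

Row minima are 12 and 17, so the inspector's maximin is 17; column maxima are 22 and 21, so the inspectee's minimax is 21. These differ, so the equilibrium is in mixed strategies.
Let the inspector play day 1 with probability p. The inspectee is indifferent when 12p + 22(1−p) = 21p + 17(1−p), giving p = 5/14.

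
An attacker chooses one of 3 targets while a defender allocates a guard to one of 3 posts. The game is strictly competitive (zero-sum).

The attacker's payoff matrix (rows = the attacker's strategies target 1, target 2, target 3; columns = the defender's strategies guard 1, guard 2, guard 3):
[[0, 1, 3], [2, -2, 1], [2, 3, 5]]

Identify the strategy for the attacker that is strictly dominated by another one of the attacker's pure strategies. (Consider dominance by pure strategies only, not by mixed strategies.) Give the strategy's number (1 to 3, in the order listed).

1

Compare target 1 with target 3: 2 > 0, 3 > 1, 5 > 3.
So target 3 strictly dominates target 1 for the attacker; target 1 is strictly dominated.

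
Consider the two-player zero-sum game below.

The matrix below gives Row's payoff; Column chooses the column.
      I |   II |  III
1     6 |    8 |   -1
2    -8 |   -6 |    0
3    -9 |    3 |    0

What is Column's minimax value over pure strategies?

0

The worst case (largest entry) in each column is I: 6, II: 8, III: 0.
The best (smallest) of these is 0.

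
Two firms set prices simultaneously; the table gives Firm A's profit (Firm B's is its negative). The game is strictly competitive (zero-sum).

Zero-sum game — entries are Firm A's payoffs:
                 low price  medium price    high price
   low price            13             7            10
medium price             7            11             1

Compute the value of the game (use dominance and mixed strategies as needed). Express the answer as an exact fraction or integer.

Column low price is strictly dominated by high price for Firm B (it gives Firm A more in every row).
The remaining 2×2 game on (low price, medium price) × (medium price, high price) has no saddle point. Let Firm A play low price with probability p; indifference gives 7p + 11(1−p) = 10p + (1−p), so p = 10/13.
Similarly Firm B's optimal q on medium price is 9/13, and the value is 7·(9/13) + (10)·(4/13) = 103/13.

103/13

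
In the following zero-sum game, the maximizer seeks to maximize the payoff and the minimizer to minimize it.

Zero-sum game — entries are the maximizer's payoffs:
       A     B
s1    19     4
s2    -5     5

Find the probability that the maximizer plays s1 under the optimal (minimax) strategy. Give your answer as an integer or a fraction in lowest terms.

2/5

Row minima are 4 and -5, so the maximizer's maximin is 4; column maxima are 19 and 5, so the minimizer's minimax is 5. These differ, so the equilibrium is in mixed strategies.
Let the maximizer play s1 with probability p. The minimizer is indifferent when 19p − 5(1−p) = 4p + 5(1−p), giving p = 2/5.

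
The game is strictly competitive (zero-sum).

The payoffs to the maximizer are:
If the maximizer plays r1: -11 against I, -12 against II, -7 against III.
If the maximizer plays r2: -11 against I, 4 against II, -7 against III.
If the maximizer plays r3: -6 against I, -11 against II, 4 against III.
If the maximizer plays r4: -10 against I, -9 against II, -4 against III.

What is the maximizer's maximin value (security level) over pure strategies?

The worst-case payoff for each row is r1: -12, r2: -11, r3: -11, r4: -10.
The best of these is -10.

-10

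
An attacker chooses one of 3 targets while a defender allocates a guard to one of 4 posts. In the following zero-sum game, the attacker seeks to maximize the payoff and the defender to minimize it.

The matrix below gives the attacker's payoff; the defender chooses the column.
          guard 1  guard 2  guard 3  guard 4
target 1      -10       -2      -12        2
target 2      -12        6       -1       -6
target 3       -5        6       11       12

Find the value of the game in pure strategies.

-5

Row minima: -12, -12, -5 → the attacker's maximin is -5.
Column maxima: -5, 6, 11, 12 → the defender's minimax is -5.
They coincide at (target 3, guard 1), so the value is -5.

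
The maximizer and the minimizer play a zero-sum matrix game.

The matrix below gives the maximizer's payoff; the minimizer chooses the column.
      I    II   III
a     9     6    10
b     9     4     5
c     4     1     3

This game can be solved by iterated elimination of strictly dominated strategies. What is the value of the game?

Column III is strictly dominated by II for the minimizer (6<10, 4<5, 1<3); eliminate III.
Column I is strictly dominated by II for the minimizer (6<9, 4<9, 1<4); eliminate I.
Row b is strictly dominated by row a (6>4); eliminate b.
Row c is strictly dominated by row a (6>1); eliminate c.
Only (a, II) remains, with payoff 6.

6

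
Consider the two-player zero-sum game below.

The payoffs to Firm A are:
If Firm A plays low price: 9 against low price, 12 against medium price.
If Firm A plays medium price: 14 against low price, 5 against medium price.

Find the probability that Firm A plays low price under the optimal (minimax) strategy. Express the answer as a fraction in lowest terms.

Row minima are 9 and 5, so Firm A's maximin is 9; column maxima are 14 and 12, so Firm B's minimax is 12. These differ, so the equilibrium is in mixed strategies.
Let Firm A play low price with probability p. Firm B is indifferent when 9p + 14(1−p) = 12p + 5(1−p), giving p = 3/4.

3/4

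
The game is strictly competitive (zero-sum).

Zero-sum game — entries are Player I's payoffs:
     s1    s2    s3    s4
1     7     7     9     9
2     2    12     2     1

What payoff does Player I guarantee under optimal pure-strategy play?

7

Row minima: 7, 1 → Player I's maximin is 7.
Column maxima: 7, 12, 9, 9 → Player II's minimax is 7.
They coincide at (1, s1), so the value is 7.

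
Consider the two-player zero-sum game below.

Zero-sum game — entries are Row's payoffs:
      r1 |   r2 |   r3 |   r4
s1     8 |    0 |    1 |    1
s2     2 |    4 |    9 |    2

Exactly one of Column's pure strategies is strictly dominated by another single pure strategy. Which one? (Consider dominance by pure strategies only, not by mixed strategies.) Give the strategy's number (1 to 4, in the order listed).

Column prefers columns that give Row less. Compare r3 with r2: 0 < 1, 4 < 9.
So r2 strictly dominates r3 for Column; r3 is strictly dominated.

3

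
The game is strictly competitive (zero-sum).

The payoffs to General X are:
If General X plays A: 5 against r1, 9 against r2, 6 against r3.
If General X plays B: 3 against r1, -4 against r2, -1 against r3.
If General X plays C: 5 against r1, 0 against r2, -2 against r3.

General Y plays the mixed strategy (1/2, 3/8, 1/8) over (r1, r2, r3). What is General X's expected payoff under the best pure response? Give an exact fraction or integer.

53/8

A: (5)·(1/2) + (9)·(3/8) + (6)·(1/8) = 53/8.
B: (3)·(1/2) + (-4)·(3/8) + (-1)·(1/8) = -1/8.
C: (5)·(1/2) + (0)·(3/8) + (-2)·(1/8) = 9/4.
The best pure response is A with expected payoff 53/8.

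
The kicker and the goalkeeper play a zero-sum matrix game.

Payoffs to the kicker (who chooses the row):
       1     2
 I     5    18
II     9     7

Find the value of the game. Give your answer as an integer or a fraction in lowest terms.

Row minima are 5 and 7, so the kicker's maximin is 7; column maxima are 9 and 18, so the goalkeeper's minimax is 9. These differ, so the equilibrium is in mixed strategies.
Let the kicker play I with probability p. The goalkeeper is indifferent when 5p + 9(1−p) = 18p + 7(1−p), giving p = 2/15.
Let the goalkeeper play 1 with probability q. The kicker is indifferent when 5q + 18(1−q) = 9q + 7(1−q), giving q = 11/15.
The value is 5·(11/15) + (18)·(4/15) = 127/15.

127/15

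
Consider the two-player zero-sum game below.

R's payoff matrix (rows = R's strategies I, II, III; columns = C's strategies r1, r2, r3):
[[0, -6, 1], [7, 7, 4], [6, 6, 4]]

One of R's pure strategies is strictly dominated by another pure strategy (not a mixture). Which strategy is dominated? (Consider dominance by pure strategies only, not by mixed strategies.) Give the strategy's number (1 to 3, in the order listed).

1

Compare I with II: 7 > 0, 7 > -6, 4 > 1.
So II strictly dominates I for R; I is strictly dominated.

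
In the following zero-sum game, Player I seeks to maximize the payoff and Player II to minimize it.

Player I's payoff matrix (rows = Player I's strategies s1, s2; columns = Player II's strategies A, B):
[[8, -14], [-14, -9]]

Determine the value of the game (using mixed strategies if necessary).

-268/27

Row minima are -14 and -14, so Player I's maximin is -14; column maxima are 8 and -9, so Player II's minimax is -9. These differ, so the equilibrium is in mixed strategies.
Let Player I play s1 with probability p. Player II is indifferent when 8p − 14(1−p) = −14p − 9(1−p), giving p = 5/27.
Let Player II play A with probability q. Player I is indifferent when 8q − 14(1−q) = −14q − 9(1−q), giving q = 5/27.
The value is 8·(5/27) + (-14)·(22/27) = -268/27.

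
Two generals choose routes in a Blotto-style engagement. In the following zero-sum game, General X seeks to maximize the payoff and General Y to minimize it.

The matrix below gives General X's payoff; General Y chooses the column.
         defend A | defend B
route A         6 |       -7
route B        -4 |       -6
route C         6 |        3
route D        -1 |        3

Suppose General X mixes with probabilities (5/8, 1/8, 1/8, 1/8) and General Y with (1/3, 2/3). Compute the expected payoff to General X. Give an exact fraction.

Against (1/3, 2/3), each row's expected payoff is route A: -8/3; route B: -16/3; route C: 4; route D: 5/3.
Taking the (5/8, 1/8, 1/8, 1/8)-weighted average: (5/8)·(-8/3) + (1/8)·(-16/3) + (1/8)·(4) + (1/8)·(5/3) = -13/8.

-13/8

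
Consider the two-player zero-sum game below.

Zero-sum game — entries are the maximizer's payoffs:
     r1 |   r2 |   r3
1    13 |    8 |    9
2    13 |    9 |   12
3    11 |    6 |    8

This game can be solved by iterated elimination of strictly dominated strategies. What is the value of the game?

Row 3 is strictly dominated by row 1 (13>11, 8>6, 9>8); eliminate 3.
Column r1 is strictly dominated by r2 for the minimizer (8<13, 9<13); eliminate r1.
Column r3 is strictly dominated by r2 for the minimizer (8<9, 9<12); eliminate r3.
Row 1 is strictly dominated by row 2 (9>8); eliminate 1.
Only (2, r2) remains, with payoff 9.

9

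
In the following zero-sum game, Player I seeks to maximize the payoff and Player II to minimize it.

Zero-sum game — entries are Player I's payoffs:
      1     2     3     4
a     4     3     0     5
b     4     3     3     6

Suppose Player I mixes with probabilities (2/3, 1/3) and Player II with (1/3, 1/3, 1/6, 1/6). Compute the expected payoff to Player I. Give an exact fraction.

61/18

Against (1/3, 1/3, 1/6, 1/6), each row's expected payoff is a: 19/6; b: 23/6.
Taking the (2/3, 1/3)-weighted average: (2/3)·(19/6) + (1/3)·(23/6) = 61/18.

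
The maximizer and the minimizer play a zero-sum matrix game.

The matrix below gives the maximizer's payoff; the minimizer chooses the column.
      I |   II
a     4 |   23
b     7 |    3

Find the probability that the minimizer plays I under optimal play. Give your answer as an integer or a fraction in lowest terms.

20/23

Row minima are 4 and 3, so the maximizer's maximin is 4; column maxima are 7 and 23, so the minimizer's minimax is 7. These differ, so the equilibrium is in mixed strategies.
Let the minimizer play I with probability q. The maximizer is indifferent when 4q + 23(1−q) = 7q + 3(1−q), giving q = 20/23.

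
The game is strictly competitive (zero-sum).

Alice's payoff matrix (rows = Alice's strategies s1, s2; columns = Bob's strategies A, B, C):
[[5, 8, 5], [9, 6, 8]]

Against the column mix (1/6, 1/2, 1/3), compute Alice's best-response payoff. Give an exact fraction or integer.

43/6

s1: (5)·(1/6) + (8)·(1/2) + (5)·(1/3) = 13/2.
s2: (9)·(1/6) + (6)·(1/2) + (8)·(1/3) = 43/6.
The best pure response is s2 with expected payoff 43/6.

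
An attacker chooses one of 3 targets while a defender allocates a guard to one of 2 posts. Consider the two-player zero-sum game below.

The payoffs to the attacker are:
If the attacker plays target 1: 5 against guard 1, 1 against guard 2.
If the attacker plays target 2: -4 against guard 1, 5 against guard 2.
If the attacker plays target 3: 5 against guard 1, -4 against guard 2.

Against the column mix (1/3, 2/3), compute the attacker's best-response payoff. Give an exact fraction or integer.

target 1: (5)·(1/3) + (1)·(2/3) = 7/3.
target 2: (-4)·(1/3) + (5)·(2/3) = 2.
target 3: (5)·(1/3) + (-4)·(2/3) = -1.
The best pure response is target 1 with expected payoff 7/3.

7/3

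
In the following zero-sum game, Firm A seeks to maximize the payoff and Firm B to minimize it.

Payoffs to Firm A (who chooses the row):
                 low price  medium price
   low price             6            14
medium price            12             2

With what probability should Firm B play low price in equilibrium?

2/3

Row minima are 6 and 2, so Firm A's maximin is 6; column maxima are 12 and 14, so Firm B's minimax is 12. These differ, so the equilibrium is in mixed strategies.
Let Firm B play low price with probability q. Firm A is indifferent when 6q + 14(1−q) = 12q + 2(1−q), giving q = 2/3.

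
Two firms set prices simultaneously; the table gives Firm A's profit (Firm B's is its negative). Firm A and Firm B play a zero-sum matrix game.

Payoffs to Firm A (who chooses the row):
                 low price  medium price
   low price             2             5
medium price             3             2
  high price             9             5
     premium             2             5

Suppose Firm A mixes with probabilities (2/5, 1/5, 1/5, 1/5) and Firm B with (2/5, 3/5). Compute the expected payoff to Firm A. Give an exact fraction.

Against (2/5, 3/5), each row's expected payoff is low price: 19/5; medium price: 12/5; high price: 33/5; premium: 19/5.
Taking the (2/5, 1/5, 1/5, 1/5)-weighted average: (2/5)·(19/5) + (1/5)·(12/5) + (1/5)·(33/5) + (1/5)·(19/5) = 102/25.

102/25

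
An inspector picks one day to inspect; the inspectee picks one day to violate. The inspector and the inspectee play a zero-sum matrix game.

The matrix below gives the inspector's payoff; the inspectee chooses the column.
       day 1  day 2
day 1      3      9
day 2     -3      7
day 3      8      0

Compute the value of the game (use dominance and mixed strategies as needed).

36/7

Row day 2 is strictly dominated by row day 1, so the inspector never plays it.
The remaining 2×2 game on (day 1, day 3) × (day 1, day 2) has no saddle point. Let the inspector play day 1 with probability p; indifference gives 3p + 8(1−p) = 9p, so p = 4/7.
Similarly the inspectee's optimal q on day 1 is 9/14, and the value is 3·(9/14) + (9)·(5/14) = 36/7.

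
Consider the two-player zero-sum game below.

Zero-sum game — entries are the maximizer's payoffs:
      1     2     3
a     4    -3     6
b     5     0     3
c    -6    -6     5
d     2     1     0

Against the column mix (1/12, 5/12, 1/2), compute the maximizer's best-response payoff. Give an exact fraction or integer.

25/12

a: (4)·(1/12) + (-3)·(5/12) + (6)·(1/2) = 25/12.
b: (5)·(1/12) + (0)·(5/12) + (3)·(1/2) = 23/12.
c: (-6)·(1/12) + (-6)·(5/12) + (5)·(1/2) = -1/2.
d: (2)·(1/12) + (1)·(5/12) + (0)·(1/2) = 7/12.
The best pure response is a with expected payoff 25/12.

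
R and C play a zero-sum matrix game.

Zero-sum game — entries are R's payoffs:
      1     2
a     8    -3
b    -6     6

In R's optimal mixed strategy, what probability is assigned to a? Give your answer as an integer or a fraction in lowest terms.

12/23

Row minima are -3 and -6, so R's maximin is -3; column maxima are 8 and 6, so C's minimax is 6. These differ, so the equilibrium is in mixed strategies.
Let R play a with probability p. C is indifferent when 8p − 6(1−p) = −3p + 6(1−p), giving p = 12/23.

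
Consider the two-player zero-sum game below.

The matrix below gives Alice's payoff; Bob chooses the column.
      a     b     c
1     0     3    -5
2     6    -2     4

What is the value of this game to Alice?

Column a is strictly dominated by c for Bob (it gives Alice more in every row).
The remaining 2×2 game on (1, 2) × (b, c) has no saddle point. Let Alice play 1 with probability p; indifference gives 3p − 2(1−p) = −5p + 4(1−p), so p = 3/7.
Similarly Bob's optimal q on b is 9/14, and the value is 3·(9/14) + (-5)·(5/14) = 1/7.

1/7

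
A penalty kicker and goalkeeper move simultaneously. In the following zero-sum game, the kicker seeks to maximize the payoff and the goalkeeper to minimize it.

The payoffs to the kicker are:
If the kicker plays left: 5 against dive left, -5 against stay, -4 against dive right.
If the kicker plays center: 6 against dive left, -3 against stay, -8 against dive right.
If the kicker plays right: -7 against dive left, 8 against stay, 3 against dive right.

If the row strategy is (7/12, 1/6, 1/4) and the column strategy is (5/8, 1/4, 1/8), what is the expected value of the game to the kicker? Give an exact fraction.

Against (5/8, 1/4, 1/8), each row's expected payoff is left: 11/8; center: 2; right: -2.
Taking the (7/12, 1/6, 1/4)-weighted average: (7/12)·(11/8) + (1/6)·(2) + (1/4)·(-2) = 61/96.

61/96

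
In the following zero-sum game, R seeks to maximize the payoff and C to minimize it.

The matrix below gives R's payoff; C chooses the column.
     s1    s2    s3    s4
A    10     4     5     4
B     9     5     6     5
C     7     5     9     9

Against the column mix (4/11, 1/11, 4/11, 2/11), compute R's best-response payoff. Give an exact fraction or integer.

A: (10)·(4/11) + (4)·(1/11) + (5)·(4/11) + (4)·(2/11) = 72/11.
B: (9)·(4/11) + (5)·(1/11) + (6)·(4/11) + (5)·(2/11) = 75/11.
C: (7)·(4/11) + (5)·(1/11) + (9)·(4/11) + (9)·(2/11) = 87/11.
The best pure response is C with expected payoff 87/11.

87/11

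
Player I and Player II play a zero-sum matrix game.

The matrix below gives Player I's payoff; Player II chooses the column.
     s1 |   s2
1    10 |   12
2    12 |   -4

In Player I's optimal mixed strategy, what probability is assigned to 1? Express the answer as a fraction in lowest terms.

Row minima are 10 and -4, so Player I's maximin is 10; column maxima are 12 and 12, so Player II's minimax is 12. These differ, so the equilibrium is in mixed strategies.
Let Player I play 1 with probability p. Player II is indifferent when 10p + 12(1−p) = 12p − 4(1−p), giving p = 8/9.

8/9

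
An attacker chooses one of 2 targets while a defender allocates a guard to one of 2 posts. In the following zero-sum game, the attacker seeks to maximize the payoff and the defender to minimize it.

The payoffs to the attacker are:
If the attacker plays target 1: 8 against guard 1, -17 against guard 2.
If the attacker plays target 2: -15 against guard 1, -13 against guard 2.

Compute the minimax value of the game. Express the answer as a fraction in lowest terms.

-359/27

Row minima are -17 and -15, so the attacker's maximin is -15; column maxima are 8 and -13, so the defender's minimax is -13. These differ, so the equilibrium is in mixed strategies.
Let the attacker play target 1 with probability p. The defender is indifferent when 8p − 15(1−p) = −17p − 13(1−p), giving p = 2/27.
Let the defender play guard 1 with probability q. The attacker is indifferent when 8q − 17(1−q) = −15q − 13(1−q), giving q = 4/27.
The value is 8·(4/27) + (-17)·(23/27) = -359/27.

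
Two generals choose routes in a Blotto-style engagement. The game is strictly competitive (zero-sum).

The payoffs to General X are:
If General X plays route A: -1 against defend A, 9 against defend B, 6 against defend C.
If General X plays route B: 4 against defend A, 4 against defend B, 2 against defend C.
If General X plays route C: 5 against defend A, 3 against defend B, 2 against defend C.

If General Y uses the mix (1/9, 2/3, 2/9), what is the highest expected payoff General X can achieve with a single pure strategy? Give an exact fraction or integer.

65/9

route A: (-1)·(1/9) + (9)·(2/3) + (6)·(2/9) = 65/9.
route B: (4)·(1/9) + (4)·(2/3) + (2)·(2/9) = 32/9.
route C: (5)·(1/9) + (3)·(2/3) + (2)·(2/9) = 3.
The best pure response is route A with expected payoff 65/9.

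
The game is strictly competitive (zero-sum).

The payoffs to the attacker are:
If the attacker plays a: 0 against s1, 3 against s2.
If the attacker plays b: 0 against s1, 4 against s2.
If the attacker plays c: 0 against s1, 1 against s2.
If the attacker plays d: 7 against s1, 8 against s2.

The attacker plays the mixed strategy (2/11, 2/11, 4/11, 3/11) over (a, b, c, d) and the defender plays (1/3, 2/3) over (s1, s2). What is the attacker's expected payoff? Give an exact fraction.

35/11

Against (1/3, 2/3), each row's expected payoff is a: 2; b: 8/3; c: 2/3; d: 23/3.
Taking the (2/11, 2/11, 4/11, 3/11)-weighted average: (2/11)·(2) + (2/11)·(8/3) + (4/11)·(2/3) + (3/11)·(23/3) = 35/11.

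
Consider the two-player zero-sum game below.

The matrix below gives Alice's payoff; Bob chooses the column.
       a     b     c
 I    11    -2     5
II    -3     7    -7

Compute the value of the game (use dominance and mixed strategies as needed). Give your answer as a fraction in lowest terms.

Column a is strictly dominated by c for Bob (it gives Alice more in every row).
The remaining 2×2 game on (I, II) × (b, c) has no saddle point. Let Alice play I with probability p; indifference gives −2p + 7(1−p) = 5p − 7(1−p), so p = 2/3.
Similarly Bob's optimal q on b is 4/7, and the value is -2·(4/7) + (5)·(3/7) = 1.

1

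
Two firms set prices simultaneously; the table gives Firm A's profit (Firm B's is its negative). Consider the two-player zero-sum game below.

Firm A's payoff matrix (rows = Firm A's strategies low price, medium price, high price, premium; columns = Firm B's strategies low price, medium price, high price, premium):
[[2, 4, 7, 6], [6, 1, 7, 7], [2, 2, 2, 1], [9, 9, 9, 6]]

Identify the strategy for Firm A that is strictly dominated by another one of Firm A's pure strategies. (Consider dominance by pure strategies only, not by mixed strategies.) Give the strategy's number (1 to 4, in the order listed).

3

Compare high price with premium: 9 > 2, 9 > 2, 9 > 2, 6 > 1.
So premium strictly dominates high price for Firm A; high price is strictly dominated.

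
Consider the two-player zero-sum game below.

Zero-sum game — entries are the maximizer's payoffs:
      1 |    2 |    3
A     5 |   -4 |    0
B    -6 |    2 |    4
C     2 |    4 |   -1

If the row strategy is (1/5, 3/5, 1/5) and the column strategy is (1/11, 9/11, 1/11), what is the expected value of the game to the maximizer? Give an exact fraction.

54/55

Against (1/11, 9/11, 1/11), each row's expected payoff is A: -31/11; B: 16/11; C: 37/11.
Taking the (1/5, 3/5, 1/5)-weighted average: (1/5)·(-31/11) + (3/5)·(16/11) + (1/5)·(37/11) = 54/55.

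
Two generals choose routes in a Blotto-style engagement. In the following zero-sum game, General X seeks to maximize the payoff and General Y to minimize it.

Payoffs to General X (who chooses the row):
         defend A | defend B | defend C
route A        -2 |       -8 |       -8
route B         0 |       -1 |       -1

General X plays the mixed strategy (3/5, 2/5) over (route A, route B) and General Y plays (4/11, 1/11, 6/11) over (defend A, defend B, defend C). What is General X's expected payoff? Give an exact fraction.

-206/55

Against (4/11, 1/11, 6/11), each row's expected payoff is route A: -64/11; route B: -7/11.
Taking the (3/5, 2/5)-weighted average: (3/5)·(-64/11) + (2/5)·(-7/11) = -206/55.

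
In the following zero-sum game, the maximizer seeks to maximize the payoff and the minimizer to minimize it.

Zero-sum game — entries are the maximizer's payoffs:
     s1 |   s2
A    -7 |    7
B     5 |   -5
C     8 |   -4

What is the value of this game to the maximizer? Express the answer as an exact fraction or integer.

Row B is strictly dominated by row C, so the maximizer never plays it.
The remaining 2×2 game on (A, C) × (s1, s2) has no saddle point. Let the maximizer play A with probability p; indifference gives −7p + 8(1−p) = 7p − 4(1−p), so p = 6/13.
Similarly the minimizer's optimal q on s1 is 11/26, and the value is -7·(11/26) + (7)·(15/26) = 14/13.

14/13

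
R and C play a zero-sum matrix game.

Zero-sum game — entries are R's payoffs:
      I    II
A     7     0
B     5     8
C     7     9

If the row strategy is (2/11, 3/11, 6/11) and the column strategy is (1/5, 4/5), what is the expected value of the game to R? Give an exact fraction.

383/55

Against (1/5, 4/5), each row's expected payoff is A: 7/5; B: 37/5; C: 43/5.
Taking the (2/11, 3/11, 6/11)-weighted average: (2/11)·(7/5) + (3/11)·(37/5) + (6/11)·(43/5) = 383/55.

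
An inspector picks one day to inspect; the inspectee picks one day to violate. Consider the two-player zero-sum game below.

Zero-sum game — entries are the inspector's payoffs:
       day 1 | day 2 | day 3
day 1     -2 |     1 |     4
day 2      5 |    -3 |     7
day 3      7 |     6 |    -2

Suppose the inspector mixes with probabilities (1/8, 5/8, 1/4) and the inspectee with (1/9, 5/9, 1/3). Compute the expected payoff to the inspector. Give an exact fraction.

Against (1/9, 5/9, 1/3), each row's expected payoff is day 1: 5/3; day 2: 11/9; day 3: 31/9.
Taking the (1/8, 5/8, 1/4)-weighted average: (1/8)·(5/3) + (5/8)·(11/9) + (1/4)·(31/9) = 11/6.

11/6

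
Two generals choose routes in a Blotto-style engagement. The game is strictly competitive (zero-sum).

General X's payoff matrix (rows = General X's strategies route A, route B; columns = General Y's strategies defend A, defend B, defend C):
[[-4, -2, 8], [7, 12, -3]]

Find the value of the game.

2

Column defend B is strictly dominated by defend A for General Y (it gives General X more in every row).
The remaining 2×2 game on (route A, route B) × (defend A, defend C) has no saddle point. Let General X play route A with probability p; indifference gives −4p + 7(1−p) = 8p − 3(1−p), so p = 5/11.
Similarly General Y's optimal q on defend A is 1/2, and the value is -4·(1/2) + (8)·(1/2) = 2.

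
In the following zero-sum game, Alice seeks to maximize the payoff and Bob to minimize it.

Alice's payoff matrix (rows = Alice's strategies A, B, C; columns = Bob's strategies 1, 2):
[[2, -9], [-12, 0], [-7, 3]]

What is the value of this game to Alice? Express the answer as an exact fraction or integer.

-19/7

Row B is strictly dominated by row C, so Alice never plays it.
The remaining 2×2 game on (A, C) × (1, 2) has no saddle point. Let Alice play A with probability p; indifference gives 2p − 7(1−p) = −9p + 3(1−p), so p = 10/21.
Similarly Bob's optimal q on 1 is 4/7, and the value is 2·(4/7) + (-9)·(3/7) = -19/7.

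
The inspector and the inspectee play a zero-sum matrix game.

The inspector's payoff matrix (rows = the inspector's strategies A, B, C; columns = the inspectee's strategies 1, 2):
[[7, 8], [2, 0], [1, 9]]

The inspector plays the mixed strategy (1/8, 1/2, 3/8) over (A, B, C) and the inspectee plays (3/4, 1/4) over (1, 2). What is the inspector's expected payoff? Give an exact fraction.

89/32

Against (3/4, 1/4), each row's expected payoff is A: 29/4; B: 3/2; C: 3.
Taking the (1/8, 1/2, 3/8)-weighted average: (1/8)·(29/4) + (1/2)·(3/2) + (3/8)·(3) = 89/32.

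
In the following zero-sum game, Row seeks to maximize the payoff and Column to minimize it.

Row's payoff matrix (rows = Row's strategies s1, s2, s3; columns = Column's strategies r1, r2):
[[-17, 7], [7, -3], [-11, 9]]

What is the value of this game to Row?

1

Row s1 is strictly dominated by row s3, so Row never plays it.
The remaining 2×2 game on (s2, s3) × (r1, r2) has no saddle point. Let Row play s2 with probability p; indifference gives 7p − 11(1−p) = −3p + 9(1−p), so p = 2/3.
Similarly Column's optimal q on r1 is 2/5, and the value is 7·(2/5) + (-3)·(3/5) = 1.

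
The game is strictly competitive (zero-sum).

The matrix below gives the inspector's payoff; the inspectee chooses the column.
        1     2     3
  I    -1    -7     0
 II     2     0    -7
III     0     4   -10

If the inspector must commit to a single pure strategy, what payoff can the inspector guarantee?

The worst-case payoff for each row is I: -7, II: -7, III: -10.
The best of these is -7.

-7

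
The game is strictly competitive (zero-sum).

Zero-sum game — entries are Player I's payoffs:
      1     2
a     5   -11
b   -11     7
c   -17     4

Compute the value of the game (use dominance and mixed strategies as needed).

-43/17

Row c is strictly dominated by row b, so Player I never plays it.
The remaining 2×2 game on (a, b) × (1, 2) has no saddle point. Let Player I play a with probability p; indifference gives 5p − 11(1−p) = −11p + 7(1−p), so p = 9/17.
Similarly Player II's optimal q on 1 is 9/17, and the value is 5·(9/17) + (-11)·(8/17) = -43/17.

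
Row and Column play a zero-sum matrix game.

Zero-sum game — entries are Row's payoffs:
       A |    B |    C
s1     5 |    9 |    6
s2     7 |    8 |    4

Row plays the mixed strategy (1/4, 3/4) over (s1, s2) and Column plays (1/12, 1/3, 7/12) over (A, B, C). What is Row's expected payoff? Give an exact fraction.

71/12

Against (1/12, 1/3, 7/12), each row's expected payoff is s1: 83/12; s2: 67/12.
Taking the (1/4, 3/4)-weighted average: (1/4)·(83/12) + (3/4)·(67/12) = 71/12.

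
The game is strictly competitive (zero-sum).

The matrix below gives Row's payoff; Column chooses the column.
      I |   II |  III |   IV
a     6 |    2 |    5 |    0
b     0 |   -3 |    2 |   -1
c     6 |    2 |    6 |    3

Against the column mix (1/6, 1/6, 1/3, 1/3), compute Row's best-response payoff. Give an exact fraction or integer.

13/3

a: (6)·(1/6) + (2)·(1/6) + (5)·(1/3) + (0)·(1/3) = 3.
b: (0)·(1/6) + (-3)·(1/6) + (2)·(1/3) + (-1)·(1/3) = -1/6.
c: (6)·(1/6) + (2)·(1/6) + (6)·(1/3) + (3)·(1/3) = 13/3.
The best pure response is c with expected payoff 13/3.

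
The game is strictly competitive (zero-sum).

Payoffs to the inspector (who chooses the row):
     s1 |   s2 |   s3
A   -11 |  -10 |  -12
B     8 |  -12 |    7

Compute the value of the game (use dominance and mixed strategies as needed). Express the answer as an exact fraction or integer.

-214/21

Column s1 is strictly dominated by s3 for the inspectee (it gives the inspector more in every row).
The remaining 2×2 game on (A, B) × (s2, s3) has no saddle point. Let the inspector play A with probability p; indifference gives −10p − 12(1−p) = −12p + 7(1−p), so p = 19/21.
Similarly the inspectee's optimal q on s2 is 19/21, and the value is -10·(19/21) + (-12)·(2/21) = -214/21.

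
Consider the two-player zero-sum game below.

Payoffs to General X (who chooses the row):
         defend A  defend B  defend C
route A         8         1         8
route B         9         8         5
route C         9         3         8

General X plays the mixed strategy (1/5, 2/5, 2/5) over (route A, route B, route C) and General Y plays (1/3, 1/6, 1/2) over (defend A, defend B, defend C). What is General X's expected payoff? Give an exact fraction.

71/10

Against (1/3, 1/6, 1/2), each row's expected payoff is route A: 41/6; route B: 41/6; route C: 15/2.
Taking the (1/5, 2/5, 2/5)-weighted average: (1/5)·(41/6) + (2/5)·(41/6) + (2/5)·(15/2) = 71/10.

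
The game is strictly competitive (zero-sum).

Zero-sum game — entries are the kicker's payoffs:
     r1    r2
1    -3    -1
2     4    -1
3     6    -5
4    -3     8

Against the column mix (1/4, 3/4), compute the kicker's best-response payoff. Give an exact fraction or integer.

21/4

1: (-3)·(1/4) + (-1)·(3/4) = -3/2.
2: (4)·(1/4) + (-1)·(3/4) = 1/4.
3: (6)·(1/4) + (-5)·(3/4) = -9/4.
4: (-3)·(1/4) + (8)·(3/4) = 21/4.
The best pure response is 4 with expected payoff 21/4.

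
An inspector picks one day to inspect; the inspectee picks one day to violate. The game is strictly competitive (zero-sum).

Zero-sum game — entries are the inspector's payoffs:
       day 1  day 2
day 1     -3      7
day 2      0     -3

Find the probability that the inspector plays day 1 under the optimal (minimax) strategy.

3/13

Row minima are -3 and -3, so the inspector's maximin is -3; column maxima are 0 and 7, so the inspectee's minimax is 0. These differ, so the equilibrium is in mixed strategies.
Let the inspector play day 1 with probability p. The inspectee is indifferent when −3p = 7p − 3(1−p), giving p = 3/13.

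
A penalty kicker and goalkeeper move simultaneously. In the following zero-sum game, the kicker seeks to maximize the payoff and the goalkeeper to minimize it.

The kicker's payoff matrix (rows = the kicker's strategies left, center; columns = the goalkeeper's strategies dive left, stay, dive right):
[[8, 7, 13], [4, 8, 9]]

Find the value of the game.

36/5

Column dive right is strictly dominated by stay for the goalkeeper (it gives the kicker more in every row).
The remaining 2×2 game on (left, center) × (dive left, stay) has no saddle point. Let the kicker play left with probability p; indifference gives 8p + 4(1−p) = 7p + 8(1−p), so p = 4/5.
Similarly the goalkeeper's optimal q on dive left is 1/5, and the value is 8·(1/5) + (7)·(4/5) = 36/5.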